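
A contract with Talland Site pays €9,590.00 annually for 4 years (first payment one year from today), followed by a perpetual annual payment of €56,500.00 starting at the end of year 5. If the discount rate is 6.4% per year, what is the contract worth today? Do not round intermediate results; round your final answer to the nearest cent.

PV of 4-year annuity: €9,590.00 × [1 − (1+0.064)^−4] / 0.064 = 32928.24191
Perpetuity value at year 4: €56,500.00 / 0.064 = 882812.50000
PV of perpetuity: 882812.50000 / (1+0.064)^4 = 688813.99448
Total PV = 32928.24191 + 688813.99448 = 721742.23639

€721742.24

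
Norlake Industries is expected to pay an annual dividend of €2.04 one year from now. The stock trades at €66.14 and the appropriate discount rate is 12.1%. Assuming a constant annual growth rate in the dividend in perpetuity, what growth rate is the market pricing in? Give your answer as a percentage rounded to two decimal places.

9.02%

P = D₁/(r−g) ⇒ g = r − D₁/P = 0.121 − €2.04/€66.14 = 0.090156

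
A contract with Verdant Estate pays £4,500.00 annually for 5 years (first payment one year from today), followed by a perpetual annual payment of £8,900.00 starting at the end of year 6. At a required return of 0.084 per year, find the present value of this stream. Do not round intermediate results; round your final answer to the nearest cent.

PV of 5-year annuity: £4,500.00 × [1 − (1+0.084)^−5] / 0.084 = 17779.35852
Perpetuity value at year 5: £8,900.00 / 0.084 = 105952.38095
PV of perpetuity: 105952.38095 / (1+0.084)^5 = 70788.76076
Total PV = 17779.35852 + 70788.76076 = 88568.11928

£88568.12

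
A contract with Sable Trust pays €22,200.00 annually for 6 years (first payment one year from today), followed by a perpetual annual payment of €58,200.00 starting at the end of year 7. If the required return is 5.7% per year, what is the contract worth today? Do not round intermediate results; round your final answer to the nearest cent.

€842348.03

PV of 6-year annuity: €22,200.00 × [1 − (1+0.057)^−6] / 0.057 = 110201.16996
Perpetuity value at year 6: €58,200.00 / 0.057 = 1021052.63158
PV of perpetuity: 1021052.63158 / (1+0.057)^6 = 732146.86169
Total PV = 110201.16996 + 732146.86169 = 842348.03165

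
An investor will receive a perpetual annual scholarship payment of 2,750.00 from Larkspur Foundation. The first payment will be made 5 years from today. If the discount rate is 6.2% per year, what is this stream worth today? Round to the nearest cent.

34869.28

Value at end of year 4: C / r = 2,750.00 / 0.062 = 44,354.8387
Discount to today: PV = 44,354.8387 / (1 + 0.062)^4 = 44,354.8387 / 1.272032 = 34,869.28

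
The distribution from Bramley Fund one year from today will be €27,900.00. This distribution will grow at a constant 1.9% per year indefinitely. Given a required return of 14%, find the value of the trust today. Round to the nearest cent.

€230578.51

Growing perpetuity: P = D₁ / (r − g) = €27,900.0000 / (0.14 − 0.019) = €230,578.51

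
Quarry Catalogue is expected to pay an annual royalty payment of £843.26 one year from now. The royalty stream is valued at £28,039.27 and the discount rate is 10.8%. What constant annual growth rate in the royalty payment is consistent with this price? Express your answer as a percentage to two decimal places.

7.79%

P = D₁/(r−g) ⇒ g = r − D₁/P = 0.108 − £843.26/£28,039.27 = 0.077926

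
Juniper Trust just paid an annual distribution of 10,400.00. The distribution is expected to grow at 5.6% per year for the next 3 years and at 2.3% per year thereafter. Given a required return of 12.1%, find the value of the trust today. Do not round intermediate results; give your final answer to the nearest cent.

118471.98

D_1 = 10982.40000
D_2 = 11597.41440
D_3 = 12246.86961
Terminal value at year 3: TV = D_3×(1+g_2)/(r−g_2) = 12528.54761/0.098 = 127842.32252
P_0 = D_1/(1+r)^1 + D_2/(1+r)^2 + D_3/(1+r)^3 + TV/(1+r)^3
    = 9796.96699 + 9228.90022 + 8693.77220 + 90752.33629 = 118471.97569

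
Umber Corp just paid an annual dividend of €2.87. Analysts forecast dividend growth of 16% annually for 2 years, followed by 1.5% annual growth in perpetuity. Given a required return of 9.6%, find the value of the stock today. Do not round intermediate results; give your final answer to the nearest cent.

D_1 = 3.32920
D_2 = 3.86187
Terminal value at year 2: TV = D_2×(1+g_2)/(r−g_2) = 3.91980/0.081 = 48.39259
P_0 = D_1/(1+r)^1 + D_2/(1+r)^2 + TV/(1+r)^2
    = 3.03759 + 3.21497 + 40.28634 = 46.53890

€46.54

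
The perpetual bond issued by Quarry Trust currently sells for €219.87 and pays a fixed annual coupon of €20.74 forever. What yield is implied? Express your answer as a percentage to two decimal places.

P = C/r ⇒ r = C/P = €20.74/€219.87 = 0.094328

9.43%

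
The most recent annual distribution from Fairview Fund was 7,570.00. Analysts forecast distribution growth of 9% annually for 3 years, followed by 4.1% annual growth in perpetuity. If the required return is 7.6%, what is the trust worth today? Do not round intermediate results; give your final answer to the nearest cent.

257362.90

D_1 = 8251.30000
D_2 = 8993.91700
D_3 = 9803.36953
Terminal value at year 3: TV = D_3×(1+g_2)/(r−g_2) = 10205.30768/0.035 = 291580.21945
P_0 = D_1/(1+r)^1 + D_2/(1+r)^2 + D_3/(1+r)^3 + TV/(1+r)^3
    = 7668.49442 + 7768.27037 + 7869.34452 + 234056.78997 = 257362.89929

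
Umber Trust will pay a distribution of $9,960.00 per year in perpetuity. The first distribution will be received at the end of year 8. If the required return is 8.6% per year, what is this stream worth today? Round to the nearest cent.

$65005.80

Value at end of year 7: C / r = $9,960.00 / 0.086 = $115,813.9535
Discount to today: PV = $115,813.9535 / (1 + 0.086)^7 = $115,813.9535 / 1.781594 = $65,005.80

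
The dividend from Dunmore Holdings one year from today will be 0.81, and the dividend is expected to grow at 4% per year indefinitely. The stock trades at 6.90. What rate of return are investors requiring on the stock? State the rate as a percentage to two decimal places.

P = D₁/(r − g) ⇒ r = D₁/P + g = 0.8100/6.90 + 0.04 = 0.117391 + 0.04 = 0.157391

15.74%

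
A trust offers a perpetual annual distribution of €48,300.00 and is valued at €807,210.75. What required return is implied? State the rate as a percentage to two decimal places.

5.98%

P = C/r ⇒ r = C/P = €48,300.00/€807,210.75 = 0.059836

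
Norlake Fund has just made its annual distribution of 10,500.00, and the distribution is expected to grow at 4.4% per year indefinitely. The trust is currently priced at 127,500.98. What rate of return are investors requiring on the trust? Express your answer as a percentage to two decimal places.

D₁ = 10,500.00 × 1.044 = 10,962.0000
P = D₁/(r − g) ⇒ r = D₁/P + g = 10,962.0000/127,500.98 + 0.044 = 0.085976 + 0.044 = 0.129976

13.00%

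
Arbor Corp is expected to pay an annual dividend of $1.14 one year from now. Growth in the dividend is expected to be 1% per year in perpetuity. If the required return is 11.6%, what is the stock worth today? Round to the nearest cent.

Growing perpetuity: P = D₁ / (r − g) = $1.1400 / (0.116 − 0.01) = $10.75

$10.75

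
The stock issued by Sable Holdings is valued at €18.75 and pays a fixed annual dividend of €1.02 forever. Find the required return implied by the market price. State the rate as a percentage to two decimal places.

5.44%

P = C/r ⇒ r = C/P = €1.02/€18.75 = 0.054400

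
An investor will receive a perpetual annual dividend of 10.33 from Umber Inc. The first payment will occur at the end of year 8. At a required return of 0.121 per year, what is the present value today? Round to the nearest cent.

Value at end of year 7: C / r = 10.33 / 0.121 = 85.3719
Discount to today: PV = 85.3719 / (1 + 0.121)^7 = 85.3719 / 2.224535 = 38.38

38.38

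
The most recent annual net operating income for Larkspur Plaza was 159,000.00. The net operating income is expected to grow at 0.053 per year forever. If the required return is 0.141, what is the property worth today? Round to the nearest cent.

1902579.55

D₁ = D₀ × (1 + g) = 159,000.00 × 1.053 = 167,427.0000
Growing perpetuity: P = D₁ / (r − g) = 167,427.0000 / (0.141 − 0.053) = 1,902,579.55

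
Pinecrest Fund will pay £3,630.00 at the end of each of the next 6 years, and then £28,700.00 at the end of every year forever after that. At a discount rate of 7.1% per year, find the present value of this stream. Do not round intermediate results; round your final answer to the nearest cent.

£285096.21

PV of 6-year annuity: £3,630.00 × [1 − (1+0.071)^−6] / 0.071 = 17249.25297
Perpetuity value at year 6: £28,700.00 / 0.071 = 404225.35211
PV of perpetuity: 404225.35211 / (1+0.071)^6 = 267846.96088
Total PV = 17249.25297 + 267846.96088 = 285096.21385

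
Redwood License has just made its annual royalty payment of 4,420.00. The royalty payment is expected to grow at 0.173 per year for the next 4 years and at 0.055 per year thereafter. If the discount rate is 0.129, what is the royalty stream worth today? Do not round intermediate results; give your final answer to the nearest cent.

92898.63

D_1 = 5184.66000
D_2 = 6081.60618
D_3 = 7133.72405
D_4 = 8367.85831
Terminal value at year 4: TV = D_4×(1+g_2)/(r−g_2) = 8828.09052/0.074 = 119298.52050
P_0 = D_1/(1+r)^1 + D_2/(1+r)^2 + D_3/(1+r)^3 + D_4/(1+r)^4 + TV/(1+r)^4
    = 4592.25864 + 4771.23063 + 4957.17762 + 5150.37143 + 73427.59266 = 92898.63097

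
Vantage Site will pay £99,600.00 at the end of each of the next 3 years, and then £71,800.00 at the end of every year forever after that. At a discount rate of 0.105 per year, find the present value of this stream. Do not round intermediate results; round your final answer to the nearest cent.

PV of 3-year annuity: £99,600.00 × [1 − (1+0.105)^−3] / 0.105 = 245526.29685
Perpetuity value at year 3: £71,800.00 / 0.105 = 683809.52381
PV of perpetuity: 683809.52381 / (1+0.105)^3 = 506813.65922
Total PV = 245526.29685 + 506813.65922 = 752339.95606

£752339.96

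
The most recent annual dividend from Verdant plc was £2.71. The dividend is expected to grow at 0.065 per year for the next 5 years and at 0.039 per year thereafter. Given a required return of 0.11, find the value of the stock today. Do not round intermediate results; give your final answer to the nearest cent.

D_1 = 2.88615
D_2 = 3.07375
D_3 = 3.27354
D_4 = 3.48632
D_5 = 3.71293
Terminal value at year 5: TV = D_5×(1+g_2)/(r−g_2) = 3.85774/0.071 = 54.33436
P_0 = D_1/(1+r)^1 + D_2/(1+r)^2 + D_3/(1+r)^3 + D_4/(1+r)^4 + D_5/(1+r)^5 + TV/(1+r)^5
    = 2.60014 + 2.49472 + 2.39359 + 2.29655 + 2.20345 + 32.24480 = 44.23324

£44.23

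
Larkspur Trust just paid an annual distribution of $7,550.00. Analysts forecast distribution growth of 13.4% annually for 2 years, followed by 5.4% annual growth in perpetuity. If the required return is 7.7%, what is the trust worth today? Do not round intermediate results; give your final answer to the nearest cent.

D_1 = 8561.70000
D_2 = 9708.96780
Terminal value at year 2: TV = D_2×(1+g_2)/(r−g_2) = 10233.25206/0.023 = 444924.00266
P_0 = D_1/(1+r)^1 + D_2/(1+r)^2 + TV/(1+r)^2
    = 7949.58217 + 8370.31215 + 383578.65237 = 399898.54669

$399898.55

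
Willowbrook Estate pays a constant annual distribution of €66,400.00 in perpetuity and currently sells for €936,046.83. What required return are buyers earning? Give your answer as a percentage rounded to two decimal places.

7.09%

P = C/r ⇒ r = C/P = €66,400.00/€936,046.83 = 0.070937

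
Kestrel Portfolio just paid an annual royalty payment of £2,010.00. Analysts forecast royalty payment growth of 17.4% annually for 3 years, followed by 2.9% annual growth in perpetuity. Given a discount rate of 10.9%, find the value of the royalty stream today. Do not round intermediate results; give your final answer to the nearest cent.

£37436.10

D_1 = 2359.74000
D_2 = 2770.33476
D_3 = 3252.37301
Terminal value at year 3: TV = D_3×(1+g_2)/(r−g_2) = 3346.69183/0.08 = 41833.64782
P_0 = D_1/(1+r)^1 + D_2/(1+r)^2 + D_3/(1+r)^3 + TV/(1+r)^3
    = 2127.80884 + 2252.52261 + 2384.54603 + 30671.22327 = 37436.10075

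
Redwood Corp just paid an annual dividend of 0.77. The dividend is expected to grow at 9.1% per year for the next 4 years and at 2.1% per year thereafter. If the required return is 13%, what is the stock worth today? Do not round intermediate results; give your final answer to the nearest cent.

9.09

D_1 = 0.84007
D_2 = 0.91652
D_3 = 0.99992
D_4 = 1.09091
Terminal value at year 4: TV = D_4×(1+g_2)/(r−g_2) = 1.11382/0.109 = 10.21854
P_0 = D_1/(1+r)^1 + D_2/(1+r)^2 + D_3/(1+r)^3 + D_4/(1+r)^4 + TV/(1+r)^4
    = 0.74342 + 0.71777 + 0.69299 + 0.66908 + 6.26722 = 9.09049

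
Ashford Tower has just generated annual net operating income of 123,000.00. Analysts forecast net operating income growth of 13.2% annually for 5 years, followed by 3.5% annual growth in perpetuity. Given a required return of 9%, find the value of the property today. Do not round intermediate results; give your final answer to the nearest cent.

D_1 = 139236.00000
D_2 = 157615.15200
D_3 = 178420.35206
D_4 = 201971.83854
D_5 = 228632.12122
Terminal value at year 5: TV = D_5×(1+g_2)/(r−g_2) = 236634.24547/0.055 = 4302440.82666
P_0 = D_1/(1+r)^1 + D_2/(1+r)^2 + D_3/(1+r)^3 + D_4/(1+r)^4 + D_5/(1+r)^5 + TV/(1+r)^5
    = 127739.44954 + 132661.52007 + 137773.24837 + 143081.94234 + 148595.19150 + 2796291.33094 = 3486142.68276

3486142.68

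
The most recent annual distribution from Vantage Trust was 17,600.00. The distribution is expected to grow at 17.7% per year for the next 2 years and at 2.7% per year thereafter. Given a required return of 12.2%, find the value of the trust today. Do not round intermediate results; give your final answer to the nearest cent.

D_1 = 20715.20000
D_2 = 24381.79040
Terminal value at year 2: TV = D_2×(1+g_2)/(r−g_2) = 25040.09874/0.095 = 263579.98675
P_0 = D_1/(1+r)^1 + D_2/(1+r)^2 + TV/(1+r)^2
    = 18462.74510 + 19367.78162 + 209375.91291 = 247206.43963

247206.44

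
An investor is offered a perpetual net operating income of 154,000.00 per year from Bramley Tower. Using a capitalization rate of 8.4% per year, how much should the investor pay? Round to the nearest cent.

1833333.33

Level perpetuity: PV = C / r = 154,000.00 / 0.084 = 1,833,333.33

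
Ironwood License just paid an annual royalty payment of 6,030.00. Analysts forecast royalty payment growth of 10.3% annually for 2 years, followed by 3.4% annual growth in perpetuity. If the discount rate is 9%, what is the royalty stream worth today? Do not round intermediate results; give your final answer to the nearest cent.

D_1 = 6651.09000
D_2 = 7336.15227
Terminal value at year 2: TV = D_2×(1+g_2)/(r−g_2) = 7585.58145/0.056 = 135456.81156
P_0 = D_1/(1+r)^1 + D_2/(1+r)^2 + TV/(1+r)^2
    = 6101.91743 + 6174.69259 + 114011.28824 = 126287.89826

126287.90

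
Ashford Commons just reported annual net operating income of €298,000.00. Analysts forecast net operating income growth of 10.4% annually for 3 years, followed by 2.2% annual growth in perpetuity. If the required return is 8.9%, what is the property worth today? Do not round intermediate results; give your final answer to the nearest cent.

€5654901.32

D_1 = 328992.00000
D_2 = 363207.16800
D_3 = 400980.71347
Terminal value at year 3: TV = D_3×(1+g_2)/(r−g_2) = 409802.28917/0.067 = 6116452.07714
P_0 = D_1/(1+r)^1 + D_2/(1+r)^2 + D_3/(1+r)^3 + TV/(1+r)^3
    = 302104.68320 + 306265.90473 + 310484.44336 + 4736046.28528 = 5654901.31656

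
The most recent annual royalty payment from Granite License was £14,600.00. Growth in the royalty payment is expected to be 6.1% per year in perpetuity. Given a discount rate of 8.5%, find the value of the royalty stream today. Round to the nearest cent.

£645441.67

D₁ = D₀ × (1 + g) = £14,600.00 × 1.061 = £15,490.6000
Growing perpetuity: P = D₁ / (r − g) = £15,490.6000 / (0.085 − 0.061) = £645,441.67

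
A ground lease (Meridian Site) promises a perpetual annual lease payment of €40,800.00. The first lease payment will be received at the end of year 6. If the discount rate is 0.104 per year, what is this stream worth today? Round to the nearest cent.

Value at end of year 5: C / r = €40,800.00 / 0.104 = €392,307.6923
Discount to today: PV = €392,307.6923 / (1 + 0.104)^5 = €392,307.6923 / 1.640006 = €239,211.17

€239211.17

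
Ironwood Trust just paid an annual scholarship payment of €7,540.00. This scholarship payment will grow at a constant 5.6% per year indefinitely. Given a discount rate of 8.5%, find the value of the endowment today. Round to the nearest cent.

D₁ = D₀ × (1 + g) = €7,540.00 × 1.056 = €7,962.2400
Growing perpetuity: P = D₁ / (r − g) = €7,962.2400 / (0.085 − 0.056) = €274,560.00

€274560.00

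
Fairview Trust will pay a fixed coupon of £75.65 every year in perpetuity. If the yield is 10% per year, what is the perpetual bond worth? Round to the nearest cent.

£756.50

Level perpetuity: PV = C / r = £75.65 / 0.1 = £756.50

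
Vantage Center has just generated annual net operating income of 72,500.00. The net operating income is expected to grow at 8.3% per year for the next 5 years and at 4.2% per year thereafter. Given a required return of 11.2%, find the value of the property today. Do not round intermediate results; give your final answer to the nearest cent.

1280746.46

D_1 = 78517.50000
D_2 = 85034.45250
D_3 = 92092.31206
D_4 = 99735.97396
D_5 = 108014.05980
Terminal value at year 5: TV = D_5×(1+g_2)/(r−g_2) = 112550.65031/0.07 = 1607866.43298
P_0 = D_1/(1+r)^1 + D_2/(1+r)^2 + D_3/(1+r)^3 + D_4/(1+r)^4 + D_5/(1+r)^5 + TV/(1+r)^5
    = 70609.26259 + 68767.83398 + 66974.42824 + 65227.79297 + 63526.70844 + 945640.43134 = 1280746.45755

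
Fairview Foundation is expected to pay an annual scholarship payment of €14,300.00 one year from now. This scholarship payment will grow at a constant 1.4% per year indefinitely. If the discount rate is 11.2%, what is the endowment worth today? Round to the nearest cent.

Growing perpetuity: P = D₁ / (r − g) = €14,300.0000 / (0.112 − 0.014) = €145,918.37

€145918.37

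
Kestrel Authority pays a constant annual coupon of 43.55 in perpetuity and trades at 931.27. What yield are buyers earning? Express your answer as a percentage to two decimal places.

4.68%

P = C/r ⇒ r = C/P = 43.55/931.27 = 0.046764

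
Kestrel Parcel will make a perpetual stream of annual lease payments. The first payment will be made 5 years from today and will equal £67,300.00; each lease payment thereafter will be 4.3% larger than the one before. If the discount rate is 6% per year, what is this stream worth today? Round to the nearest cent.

Value at end of year 4: C₁ / (r − g) = £67,300.00 / (0.06 − 0.043) = £3,958,823.5294
Discount to today: PV = £3,958,823.5294 / (1 + 0.06)^4 = £3,958,823.5294 / 1.262477 = £3,135,759.03

£3135759.03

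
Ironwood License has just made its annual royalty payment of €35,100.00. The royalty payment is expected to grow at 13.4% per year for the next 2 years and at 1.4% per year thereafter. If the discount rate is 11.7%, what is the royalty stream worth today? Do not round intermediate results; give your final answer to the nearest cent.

€427956.35

D_1 = 39803.40000
D_2 = 45137.05560
Terminal value at year 2: TV = D_2×(1+g_2)/(r−g_2) = 45768.97438/0.103 = 444358.97455
P_0 = D_1/(1+r)^1 + D_2/(1+r)^2 + TV/(1+r)^2
    = 35634.19875 + 36176.52764 + 356145.62166 = 427956.34805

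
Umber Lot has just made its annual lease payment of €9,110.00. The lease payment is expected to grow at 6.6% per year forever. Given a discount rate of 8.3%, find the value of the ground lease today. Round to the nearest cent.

€571250.59

D₁ = D₀ × (1 + g) = €9,110.00 × 1.066 = €9,711.2600
Growing perpetuity: P = D₁ / (r − g) = €9,711.2600 / (0.083 − 0.066) = €571,250.59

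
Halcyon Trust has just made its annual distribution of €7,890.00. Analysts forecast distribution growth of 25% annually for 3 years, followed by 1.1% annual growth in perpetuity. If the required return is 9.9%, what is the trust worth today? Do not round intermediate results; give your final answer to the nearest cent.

D_1 = 9862.50000
D_2 = 12328.12500
D_3 = 15410.15625
Terminal value at year 3: TV = D_3×(1+g_2)/(r−g_2) = 15579.66797/0.088 = 177041.68146
P_0 = D_1/(1+r)^1 + D_2/(1+r)^2 + D_3/(1+r)^3 + TV/(1+r)^3
    = 8974.06733 + 10207.08295 + 11609.51201 + 133377.46179 = 164168.12408

€164168.12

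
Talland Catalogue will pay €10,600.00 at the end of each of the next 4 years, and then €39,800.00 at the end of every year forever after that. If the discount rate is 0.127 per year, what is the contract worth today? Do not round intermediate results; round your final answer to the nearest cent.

PV of 4-year annuity: €10,600.00 × [1 − (1+0.127)^−4] / 0.127 = 31726.94295
Perpetuity value at year 4: €39,800.00 / 0.127 = 313385.82677
PV of perpetuity: 313385.82677 / (1+0.127)^4 = 194260.13532
Total PV = 31726.94295 + 194260.13532 = 225987.07827

€225987.08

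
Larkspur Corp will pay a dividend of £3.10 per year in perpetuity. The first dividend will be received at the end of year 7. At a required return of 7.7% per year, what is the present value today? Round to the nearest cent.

Value at end of year 6: C / r = £3.10 / 0.077 = £40.2597
Discount to today: PV = £40.2597 / (1 + 0.077)^6 = £40.2597 / 1.560609 = £25.80

£25.80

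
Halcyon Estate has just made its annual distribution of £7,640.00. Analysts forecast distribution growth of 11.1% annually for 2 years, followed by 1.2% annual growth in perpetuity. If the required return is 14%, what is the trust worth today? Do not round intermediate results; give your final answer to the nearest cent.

£72071.56

D_1 = 8488.04000
D_2 = 9430.21244
Terminal value at year 2: TV = D_2×(1+g_2)/(r−g_2) = 9543.37499/0.128 = 74557.61710
P_0 = D_1/(1+r)^1 + D_2/(1+r)^2 + TV/(1+r)^2
    = 7445.64912 + 7256.24226 + 57369.66536 = 72071.55674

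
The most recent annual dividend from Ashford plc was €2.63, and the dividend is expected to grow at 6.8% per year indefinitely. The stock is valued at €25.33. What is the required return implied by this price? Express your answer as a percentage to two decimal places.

D₁ = €2.63 × 1.068 = €2.8088
P = D₁/(r − g) ⇒ r = D₁/P + g = €2.8088/€25.33 + 0.068 = 0.110890 + 0.068 = 0.178890

17.89%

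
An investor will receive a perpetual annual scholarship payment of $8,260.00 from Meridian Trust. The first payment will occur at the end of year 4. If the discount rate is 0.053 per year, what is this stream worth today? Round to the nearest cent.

$133480.88

Value at end of year 3: C / r = $8,260.00 / 0.053 = $155,849.0566
Discount to today: PV = $155,849.0566 / (1 + 0.053)^3 = $155,849.0566 / 1.167576 = $133,480.88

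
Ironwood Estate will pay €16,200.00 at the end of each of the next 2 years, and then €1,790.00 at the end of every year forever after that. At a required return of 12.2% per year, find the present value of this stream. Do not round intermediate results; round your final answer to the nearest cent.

PV of 2-year annuity: €16,200.00 × [1 − (1+0.122)^−2] / 0.122 = 27307.04338
Perpetuity value at year 2: €1,790.00 / 0.122 = 14672.13115
PV of perpetuity: 14672.13115 / (1+0.122)^2 = 11654.87142
Total PV = 27307.04338 + 11654.87142 = 38961.91480

€38961.91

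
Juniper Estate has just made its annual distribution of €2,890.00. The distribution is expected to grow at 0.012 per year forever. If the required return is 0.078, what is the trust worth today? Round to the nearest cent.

€44313.33

D₁ = D₀ × (1 + g) = €2,890.00 × 1.012 = €2,924.6800
Growing perpetuity: P = D₁ / (r − g) = €2,924.6800 / (0.078 − 0.012) = €44,313.33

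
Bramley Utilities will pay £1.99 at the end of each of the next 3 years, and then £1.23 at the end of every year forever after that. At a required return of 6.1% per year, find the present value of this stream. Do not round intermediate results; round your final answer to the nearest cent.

PV of 3-year annuity: £1.99 × [1 − (1+0.061)^−3] / 0.061 = 5.30947
Perpetuity value at year 3: £1.23 / 0.061 = 20.16393
PV of perpetuity: 20.16393 / (1+0.061)^3 = 16.88220
Total PV = 5.30947 + 16.88220 = 22.19167

£22.19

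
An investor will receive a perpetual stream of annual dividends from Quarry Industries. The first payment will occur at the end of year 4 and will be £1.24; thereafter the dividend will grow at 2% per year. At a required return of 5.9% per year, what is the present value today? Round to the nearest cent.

£26.77

Value at end of year 3: C₁ / (r − g) = £1.24 / (0.059 − 0.02) = £31.7949
Discount to today: PV = £31.7949 / (1 + 0.059)^3 = £31.7949 / 1.187648 = £26.77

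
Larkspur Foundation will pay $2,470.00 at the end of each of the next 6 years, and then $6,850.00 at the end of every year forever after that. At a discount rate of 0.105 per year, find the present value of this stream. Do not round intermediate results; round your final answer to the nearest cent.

PV of 6-year annuity: $2,470.00 × [1 − (1+0.105)^−6] / 0.105 = 10601.68309
Perpetuity value at year 6: $6,850.00 / 0.105 = 65238.09524
PV of perpetuity: 65238.09524 / (1+0.105)^6 = 35836.66643
Total PV = 10601.68309 + 35836.66643 = 46438.34952

$46438.35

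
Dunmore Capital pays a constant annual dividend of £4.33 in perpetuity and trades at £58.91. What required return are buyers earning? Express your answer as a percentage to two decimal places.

7.35%

P = C/r ⇒ r = C/P = £4.33/£58.91 = 0.073502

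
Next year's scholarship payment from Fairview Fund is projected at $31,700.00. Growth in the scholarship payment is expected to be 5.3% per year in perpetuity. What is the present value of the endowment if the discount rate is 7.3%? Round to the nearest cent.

$1585000.00

Growing perpetuity: P = D₁ / (r − g) = $31,700.0000 / (0.073 − 0.053) = $1,585,000.00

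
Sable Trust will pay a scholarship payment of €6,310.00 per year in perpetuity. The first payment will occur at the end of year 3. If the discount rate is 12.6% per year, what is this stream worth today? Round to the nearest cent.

Value at end of year 2: C / r = €6,310.00 / 0.126 = €50,079.3651
Discount to today: PV = €50,079.3651 / (1 + 0.126)^2 = €50,079.3651 / 1.267876 = €39,498.63

€39498.63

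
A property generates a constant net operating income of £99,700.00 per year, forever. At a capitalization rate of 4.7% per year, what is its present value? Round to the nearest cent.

£2121276.60

Level perpetuity: PV = C / r = £99,700.00 / 0.047 = £2,121,276.60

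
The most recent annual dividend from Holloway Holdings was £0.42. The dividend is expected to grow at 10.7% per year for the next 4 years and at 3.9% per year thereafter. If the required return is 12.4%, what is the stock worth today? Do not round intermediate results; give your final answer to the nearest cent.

D_1 = 0.46494
D_2 = 0.51469
D_3 = 0.56976
D_4 = 0.63072
Terminal value at year 4: TV = D_4×(1+g_2)/(r−g_2) = 0.65532/0.085 = 7.70968
P_0 = D_1/(1+r)^1 + D_2/(1+r)^2 + D_3/(1+r)^3 + D_4/(1+r)^4 + TV/(1+r)^4
    = 0.41365 + 0.40739 + 0.40123 + 0.39516 + 4.83027 = 6.44770

£6.45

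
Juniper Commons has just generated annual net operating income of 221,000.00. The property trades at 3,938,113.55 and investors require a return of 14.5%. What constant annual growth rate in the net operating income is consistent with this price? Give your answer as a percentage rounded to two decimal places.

8.42%

P = D₀(1+g)/(r−g) ⇒ P(r−g) = D₀(1+g) ⇒ g(P+D₀) = P·r − D₀
g = (P·r − D₀)/(P + D₀) = (3,938,113.55×0.145 − 221,000.00) / (3,938,113.55 + 221,000.00) = 0.084159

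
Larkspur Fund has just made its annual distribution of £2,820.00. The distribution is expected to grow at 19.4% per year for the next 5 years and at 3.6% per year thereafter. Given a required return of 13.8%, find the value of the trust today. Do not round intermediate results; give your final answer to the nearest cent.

D_1 = 3367.08000
D_2 = 4020.29352
D_3 = 4800.23046
D_4 = 5731.47517
D_5 = 6843.38136
Terminal value at year 5: TV = D_5×(1+g_2)/(r−g_2) = 7089.74309/0.102 = 69507.28515
P_0 = D_1/(1+r)^1 + D_2/(1+r)^2 + D_3/(1+r)^3 + D_4/(1+r)^4 + D_5/(1+r)^5 + TV/(1+r)^5
    = 2958.76977 + 3104.36828 + 3257.13157 + 3417.41221 + 3585.58013 + 36418.24520 = 52741.50717

£52741.51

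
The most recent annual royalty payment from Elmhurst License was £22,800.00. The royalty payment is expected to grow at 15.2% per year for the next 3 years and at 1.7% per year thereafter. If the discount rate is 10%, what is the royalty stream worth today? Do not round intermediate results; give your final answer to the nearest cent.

£395963.79

D_1 = 26265.60000
D_2 = 30257.97120
D_3 = 34857.18282
Terminal value at year 3: TV = D_3×(1+g_2)/(r−g_2) = 35449.75493/0.083 = 427105.48109
P_0 = D_1/(1+r)^1 + D_2/(1+r)^2 + D_3/(1+r)^3 + TV/(1+r)^3
    = 23877.81818 + 25006.58777 + 26188.71737 + 320890.66949 = 395963.79281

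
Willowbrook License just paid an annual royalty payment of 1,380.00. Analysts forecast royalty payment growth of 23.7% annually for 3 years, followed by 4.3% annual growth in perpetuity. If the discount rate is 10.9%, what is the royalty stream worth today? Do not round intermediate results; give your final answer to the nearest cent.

D_1 = 1707.06000
D_2 = 2111.63322
D_3 = 2612.09029
Terminal value at year 3: TV = D_3×(1+g_2)/(r−g_2) = 2724.41018/0.066 = 41278.94206
P_0 = D_1/(1+r)^1 + D_2/(1+r)^2 + D_3/(1+r)^3 + TV/(1+r)^3
    = 1539.27863 + 1716.94109 + 1915.10922 + 30264.52902 = 35435.85795

35435.86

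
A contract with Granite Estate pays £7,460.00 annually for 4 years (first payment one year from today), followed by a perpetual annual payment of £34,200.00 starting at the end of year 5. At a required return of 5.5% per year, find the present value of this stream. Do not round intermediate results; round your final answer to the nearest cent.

PV of 4-year annuity: £7,460.00 × [1 − (1+0.055)^−4] / 0.055 = 26148.41991
Perpetuity value at year 4: £34,200.00 / 0.055 = 621818.18182
PV of perpetuity: 621818.18182 / (1+0.055)^4 = 501942.04765
Total PV = 26148.41991 + 501942.04765 = 528090.46756

£528090.47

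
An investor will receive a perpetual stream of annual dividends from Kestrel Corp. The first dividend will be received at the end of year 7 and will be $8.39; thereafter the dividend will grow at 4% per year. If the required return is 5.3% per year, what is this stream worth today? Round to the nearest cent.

Value at end of year 6: C₁ / (r − g) = $8.39 / (0.053 − 0.04) = $645.3846
Discount to today: PV = $645.3846 / (1 + 0.053)^6 = $645.3846 / 1.363233 = $473.42

$473.42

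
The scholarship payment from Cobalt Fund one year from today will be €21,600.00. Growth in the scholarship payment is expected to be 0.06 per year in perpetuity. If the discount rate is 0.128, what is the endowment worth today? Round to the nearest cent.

Growing perpetuity: P = D₁ / (r − g) = €21,600.0000 / (0.128 − 0.06) = €317,647.06

€317647.06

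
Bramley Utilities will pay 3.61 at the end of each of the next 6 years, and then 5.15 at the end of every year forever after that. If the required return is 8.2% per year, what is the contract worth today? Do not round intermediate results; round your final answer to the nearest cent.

55.73

PV of 6-year annuity: 3.61 × [1 − (1+0.082)^−6] / 0.082 = 16.58782
Perpetuity value at year 6: 5.15 / 0.082 = 62.80488
PV of perpetuity: 62.80488 / (1+0.082)^6 = 39.14081
Total PV = 16.58782 + 39.14081 = 55.72863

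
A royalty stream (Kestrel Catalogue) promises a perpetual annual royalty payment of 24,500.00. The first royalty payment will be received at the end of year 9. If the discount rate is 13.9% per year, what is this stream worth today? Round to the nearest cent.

Value at end of year 8: C / r = 24,500.00 / 0.139 = 176,258.9928
Discount to today: PV = 176,258.9928 / (1 + 0.139)^8 = 176,258.9928 / 2.832630 = 62,224.51

62224.51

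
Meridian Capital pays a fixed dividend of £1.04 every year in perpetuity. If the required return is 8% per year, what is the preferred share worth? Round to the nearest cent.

Level perpetuity: PV = C / r = £1.04 / 0.08 = £13.00

£13.00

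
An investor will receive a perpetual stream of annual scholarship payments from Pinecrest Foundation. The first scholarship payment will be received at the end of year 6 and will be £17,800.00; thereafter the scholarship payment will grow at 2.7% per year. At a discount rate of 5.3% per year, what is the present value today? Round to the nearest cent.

Value at end of year 5: C₁ / (r − g) = £17,800.00 / (0.053 − 0.027) = £684,615.3846
Discount to today: PV = £684,615.3846 / (1 + 0.053)^5 = £684,615.3846 / 1.294619 = £528,816.26

£528816.26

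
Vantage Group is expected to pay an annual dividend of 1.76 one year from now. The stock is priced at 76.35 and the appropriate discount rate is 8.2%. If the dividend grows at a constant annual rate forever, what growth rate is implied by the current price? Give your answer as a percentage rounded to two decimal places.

P = D₁/(r−g) ⇒ g = r − D₁/P = 0.082 − 1.76/76.35 = 0.058948

5.89%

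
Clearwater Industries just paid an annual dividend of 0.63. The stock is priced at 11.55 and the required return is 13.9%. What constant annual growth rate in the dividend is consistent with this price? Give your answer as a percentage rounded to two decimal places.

P = D₀(1+g)/(r−g) ⇒ P(r−g) = D₀(1+g) ⇒ g(P+D₀) = P·r − D₀
g = (P·r − D₀)/(P + D₀) = (11.55×0.139 − 0.63) / (11.55 + 0.63) = 0.080086

8.01%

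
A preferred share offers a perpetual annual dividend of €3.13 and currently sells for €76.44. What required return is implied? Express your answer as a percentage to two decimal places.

P = C/r ⇒ r = C/P = €3.13/€76.44 = 0.040947

4.09%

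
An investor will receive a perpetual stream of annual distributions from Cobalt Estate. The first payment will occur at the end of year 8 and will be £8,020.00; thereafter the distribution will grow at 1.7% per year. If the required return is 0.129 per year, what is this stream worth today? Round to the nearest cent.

£30626.60

Value at end of year 7: C₁ / (r − g) = £8,020.00 / (0.129 − 0.017) = £71,607.1429
Discount to today: PV = £71,607.1429 / (1 + 0.129)^7 = £71,607.1429 / 2.338070 = £30,626.60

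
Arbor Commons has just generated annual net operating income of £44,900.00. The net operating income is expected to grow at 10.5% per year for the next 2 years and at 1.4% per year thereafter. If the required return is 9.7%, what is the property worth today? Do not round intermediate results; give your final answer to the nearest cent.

D_1 = 49614.50000
D_2 = 54824.02250
Terminal value at year 2: TV = D_2×(1+g_2)/(r−g_2) = 55591.55881/0.083 = 669777.81705
P_0 = D_1/(1+r)^1 + D_2/(1+r)^2 + TV/(1+r)^2
    = 45227.43847 + 45557.26482 + 556567.06660 = 647351.76989

£647351.77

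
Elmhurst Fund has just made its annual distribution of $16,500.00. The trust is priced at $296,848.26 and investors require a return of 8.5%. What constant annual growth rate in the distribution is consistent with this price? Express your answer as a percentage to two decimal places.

2.79%

P = D₀(1+g)/(r−g) ⇒ P(r−g) = D₀(1+g) ⇒ g(P+D₀) = P·r − D₀
g = (P·r − D₀)/(P + D₀) = ($296,848.26×0.085 − $16,500.00) / ($296,848.26 + $16,500.00) = 0.027867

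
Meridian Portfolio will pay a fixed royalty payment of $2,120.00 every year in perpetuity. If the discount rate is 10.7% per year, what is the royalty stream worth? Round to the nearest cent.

$19813.08

Level perpetuity: PV = C / r = $2,120.00 / 0.107 = $19,813.08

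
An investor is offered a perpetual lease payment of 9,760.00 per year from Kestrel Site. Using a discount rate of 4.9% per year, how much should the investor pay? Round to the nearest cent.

199183.67

Level perpetuity: PV = C / r = 9,760.00 / 0.049 = 199,183.67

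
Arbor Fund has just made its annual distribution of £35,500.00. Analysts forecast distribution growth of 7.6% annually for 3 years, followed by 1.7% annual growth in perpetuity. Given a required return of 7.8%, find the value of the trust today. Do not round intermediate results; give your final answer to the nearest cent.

D_1 = 38198.00000
D_2 = 41101.04800
D_3 = 44224.72765
Terminal value at year 3: TV = D_3×(1+g_2)/(r−g_2) = 44976.54802/0.061 = 737320.45931
P_0 = D_1/(1+r)^1 + D_2/(1+r)^2 + D_3/(1+r)^3 + TV/(1+r)^3
    = 35434.13729 + 35368.39678 + 35302.77823 + 588572.54852 = 694677.86082

£694677.86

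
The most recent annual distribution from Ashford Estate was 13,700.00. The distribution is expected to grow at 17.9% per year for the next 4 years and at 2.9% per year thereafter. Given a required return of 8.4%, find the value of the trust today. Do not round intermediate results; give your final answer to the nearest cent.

426589.05

D_1 = 16152.30000
D_2 = 19043.56170
D_3 = 22452.35924
D_4 = 26471.33155
Terminal value at year 4: TV = D_4×(1+g_2)/(r−g_2) = 27239.00016/0.055 = 495254.54844
P_0 = D_1/(1+r)^1 + D_2/(1+r)^2 + D_3/(1+r)^3 + D_4/(1+r)^4 + TV/(1+r)^4
    = 14900.64576 + 16206.51416 + 17626.82675 + 19171.61322 + 358683.45464 = 426589.05453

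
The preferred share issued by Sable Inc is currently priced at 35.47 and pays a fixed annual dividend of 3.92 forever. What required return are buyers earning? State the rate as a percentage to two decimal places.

11.05%

P = C/r ⇒ r = C/P = 3.92/35.47 = 0.110516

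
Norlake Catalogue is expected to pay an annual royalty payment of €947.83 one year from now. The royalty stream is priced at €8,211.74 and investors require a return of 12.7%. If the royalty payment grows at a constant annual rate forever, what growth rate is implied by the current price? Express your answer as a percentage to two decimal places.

P = D₁/(r−g) ⇒ g = r − D₁/P = 0.127 − €947.83/€8,211.74 = 0.011576

1.16%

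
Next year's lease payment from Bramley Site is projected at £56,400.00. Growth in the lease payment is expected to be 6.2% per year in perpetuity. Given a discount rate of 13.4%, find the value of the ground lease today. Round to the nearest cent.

£783333.33

Growing perpetuity: P = D₁ / (r − g) = £56,400.0000 / (0.134 − 0.062) = £783,333.33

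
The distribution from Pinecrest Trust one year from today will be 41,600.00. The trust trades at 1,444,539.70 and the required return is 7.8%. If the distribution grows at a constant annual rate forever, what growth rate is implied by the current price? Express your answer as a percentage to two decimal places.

4.92%

P = D₁/(r−g) ⇒ g = r − D₁/P = 0.078 − 41,600.00/1,444,539.70 = 0.049202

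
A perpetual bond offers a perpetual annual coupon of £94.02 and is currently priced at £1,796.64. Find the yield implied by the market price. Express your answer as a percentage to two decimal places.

P = C/r ⇒ r = C/P = £94.02/£1,796.64 = 0.052331

5.23%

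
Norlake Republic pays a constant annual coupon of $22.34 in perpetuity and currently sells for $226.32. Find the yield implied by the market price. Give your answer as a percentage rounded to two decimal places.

P = C/r ⇒ r = C/P = $22.34/$226.32 = 0.098710

9.87%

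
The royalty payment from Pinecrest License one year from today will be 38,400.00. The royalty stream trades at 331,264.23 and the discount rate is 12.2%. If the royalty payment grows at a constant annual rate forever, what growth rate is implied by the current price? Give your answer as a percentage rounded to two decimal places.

P = D₁/(r−g) ⇒ g = r − D₁/P = 0.122 − 38,400.00/331,264.23 = 0.006080

0.61%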